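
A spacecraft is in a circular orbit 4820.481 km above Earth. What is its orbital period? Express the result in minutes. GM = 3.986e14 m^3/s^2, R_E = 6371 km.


r = 11191.4810 km = 1.1191481e+07 m
T = 2*pi*sqrt(r^3/mu) = 2*pi*sqrt(1.4017246e+21 / 3.986e14)
T = 11782.6388 s = 196.3773 min

196.3773 minutes


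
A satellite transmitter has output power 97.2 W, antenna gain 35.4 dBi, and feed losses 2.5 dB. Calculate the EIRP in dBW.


Pt = 97.2 W = 19.8767 dBW
EIRP = Pt_dBW + Gt - losses = 19.8767 + 35.4 - 2.5 = 52.7767 dBW

52.7767 dBW


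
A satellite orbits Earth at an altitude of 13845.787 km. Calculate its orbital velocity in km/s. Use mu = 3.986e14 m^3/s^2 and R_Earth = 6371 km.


r = R_E + alt = 6371.0 + 13845.787 = 20216.7870 km = 2.0216787e+07 m
v = sqrt(mu/r) = sqrt(3.986e14 / 2.0216787e+07) = 4440.3027 m/s = 4.4403 km/s

4.4403 km/s


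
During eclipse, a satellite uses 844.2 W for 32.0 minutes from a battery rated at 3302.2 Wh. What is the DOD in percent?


E_used = P * t / 60 = 844.2 * 32.0 / 60 = 450.2400 Wh
DOD = E_used / E_total * 100 = 450.2400 / 3302.2 * 100
DOD = 13.6345 %

13.6345 %


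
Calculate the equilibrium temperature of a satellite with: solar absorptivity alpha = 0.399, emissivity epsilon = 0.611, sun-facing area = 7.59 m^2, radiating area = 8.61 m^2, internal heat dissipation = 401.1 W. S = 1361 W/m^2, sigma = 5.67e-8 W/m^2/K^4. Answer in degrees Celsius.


Numerator = alpha*S*A_sun + Q_int = 0.399*1361*7.59 + 401.1 = 4522.7660 W
Denominator = eps*sigma*A_rad = 0.611*5.67e-8*8.61 = 2.9828226e-07 W/K^4
T^4 = 1.5162705e+10 K^4
T = 350.9087 K = 77.7587 C

77.7587 degrees Celsius


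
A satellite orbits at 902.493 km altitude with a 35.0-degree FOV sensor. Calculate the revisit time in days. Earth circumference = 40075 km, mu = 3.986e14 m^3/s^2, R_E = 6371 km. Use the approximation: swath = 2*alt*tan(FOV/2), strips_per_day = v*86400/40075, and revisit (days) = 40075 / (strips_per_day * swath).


swath = 2*902.493*tan(0.3054326) = 569.1099 km
v = sqrt(mu/r) = 7402.8191 m/s = 7.4028 km/s
strips/day = v*86400/40075 = 7.4028*86400/40075 = 15.9602
coverage/day = strips * swath = 15.9602 * 569.1099 = 9083.0873 km
revisit = 40075 / 9083.0873 = 4.4120 days

4.4120 days


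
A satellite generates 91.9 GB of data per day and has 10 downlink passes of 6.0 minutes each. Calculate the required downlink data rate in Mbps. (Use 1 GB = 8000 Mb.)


total contact time = 10 * 6.0 * 60 = 3600.0000 s
data = 91.9 GB = 735200.0000 Mb
rate = 735200.0000 / 3600.0000 = 204.2222 Mbps

204.2222 Mbps


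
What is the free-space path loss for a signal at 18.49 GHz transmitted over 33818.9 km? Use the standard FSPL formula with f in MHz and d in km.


f = 18.49 GHz = 18490.0000 MHz
d = 33818.9 km
FSPL = 32.44 + 20*log10(18490.0000) + 20*log10(33818.9)
FSPL = 32.44 + 85.3387 + 90.5832
FSPL = 208.3619 dB

208.3619 dB


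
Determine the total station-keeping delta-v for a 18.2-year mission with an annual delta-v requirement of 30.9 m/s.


dV = rate * years = 30.9 * 18.2
dV = 562.3800 m/s

562.3800 m/s


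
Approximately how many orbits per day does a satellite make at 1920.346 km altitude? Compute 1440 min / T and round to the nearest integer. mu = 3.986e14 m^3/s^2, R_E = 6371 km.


r = 8.291346e+06 m
T = 2*pi*sqrt(r^3/mu) = 7513.6123 s = 125.2269 min
revs/day = 1440 / 125.2269 = 11.4991
Rounded: 11 revolutions per day

11 revolutions per day


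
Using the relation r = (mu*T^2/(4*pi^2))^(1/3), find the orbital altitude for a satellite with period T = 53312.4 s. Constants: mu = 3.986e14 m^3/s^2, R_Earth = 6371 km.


T = 53312.4 s
r = (mu*T^2/(4*pi^2))^(1/3) = (3.986e14 * 53312.4^2 / (4*pi^2))^(1/3)
r = 3.0615734e+07 m = 30615.7339 km
alt = r - R_E = 30615.7339 - 6371 = 24244.7339 km

24244.7339 km


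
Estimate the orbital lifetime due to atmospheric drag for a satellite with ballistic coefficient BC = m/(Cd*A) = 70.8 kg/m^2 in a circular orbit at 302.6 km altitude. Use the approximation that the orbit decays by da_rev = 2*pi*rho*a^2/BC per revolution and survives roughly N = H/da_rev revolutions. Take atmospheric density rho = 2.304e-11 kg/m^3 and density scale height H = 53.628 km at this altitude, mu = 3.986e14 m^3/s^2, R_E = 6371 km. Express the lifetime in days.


a = R_E + alt = 6673.6000 km = 6.6736e+06 m
da_rev = 2*pi*rho*a^2/BC = 2*pi*2.304e-11*(6.6736e+06)^2/70.8 = 91.064568 m per revolution
N = H/da_rev = 53628.0000 m / 91.064568 m = 588.9008 revolutions
P = 2*pi*sqrt(a^3/mu) = 5425.6463 s
lifetime = N*P = 588.9008 * 5425.6463 = 3.1951676e+06 s = 36.9811 days

36.9811 days


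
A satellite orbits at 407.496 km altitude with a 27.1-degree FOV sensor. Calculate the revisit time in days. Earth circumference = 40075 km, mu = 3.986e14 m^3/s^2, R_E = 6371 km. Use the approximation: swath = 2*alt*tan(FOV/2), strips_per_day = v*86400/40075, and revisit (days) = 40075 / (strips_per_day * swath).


swath = 2*407.496*tan(0.2364921) = 196.4146 km
v = sqrt(mu/r) = 7668.3509 m/s = 7.6684 km/s
strips/day = v*86400/40075 = 7.6684*86400/40075 = 16.5326
coverage/day = strips * swath = 16.5326 * 196.4146 = 3247.2523 km
revisit = 40075 / 3247.2523 = 12.3412 days

12.3412 days


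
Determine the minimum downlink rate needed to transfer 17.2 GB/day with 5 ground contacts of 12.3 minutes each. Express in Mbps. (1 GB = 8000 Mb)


total contact time = 5 * 12.3 * 60 = 3690.0000 s
data = 17.2 GB = 137600.0000 Mb
rate = 137600.0000 / 3690.0000 = 37.2900 Mbps

37.2900 Mbps


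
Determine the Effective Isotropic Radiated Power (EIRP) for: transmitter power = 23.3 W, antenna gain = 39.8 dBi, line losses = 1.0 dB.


Pt = 23.3 W = 13.6736 dBW
EIRP = Pt_dBW + Gt - losses = 13.6736 + 39.8 - 1.0 = 52.4736 dBW

52.4736 dBW


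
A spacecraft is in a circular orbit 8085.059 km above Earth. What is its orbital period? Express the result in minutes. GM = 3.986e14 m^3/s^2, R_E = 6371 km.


r = 14456.0590 km = 1.4456059e+07 m
T = 2*pi*sqrt(r^3/mu) = 2*pi*sqrt(3.0209931e+21 / 3.986e14)
T = 17297.6095 s = 288.2935 min

288.2935 minutes


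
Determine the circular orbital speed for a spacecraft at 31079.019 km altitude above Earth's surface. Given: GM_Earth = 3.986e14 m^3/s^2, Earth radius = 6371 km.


r = R_E + alt = 6371.0 + 31079.019 = 37450.0190 km = 3.7450019e+07 m
v = sqrt(mu/r) = sqrt(3.986e14 / 3.7450019e+07) = 3262.4407 m/s = 3.2624 km/s

3.2624 km/s


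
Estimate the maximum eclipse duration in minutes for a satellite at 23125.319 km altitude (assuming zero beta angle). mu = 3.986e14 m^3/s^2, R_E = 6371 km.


r = 29496.3190 km
T = 840.2562 min
Eclipse fraction = arcsin(R_E/r)/pi = arcsin(6371.0000/29496.3190)/pi
= arcsin(0.2159931)/pi = 0.06929886
Eclipse duration = 0.06929886 * 840.2562 = 58.2288 min

58.2288 minutes


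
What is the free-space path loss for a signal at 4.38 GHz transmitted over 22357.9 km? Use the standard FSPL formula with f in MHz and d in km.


f = 4.38 GHz = 4380.0000 MHz
d = 22357.9 km
FSPL = 32.44 + 20*log10(4380.0000) + 20*log10(22357.9)
FSPL = 32.44 + 72.8295 + 86.9886
FSPL = 192.2581 dB

192.2581 dB


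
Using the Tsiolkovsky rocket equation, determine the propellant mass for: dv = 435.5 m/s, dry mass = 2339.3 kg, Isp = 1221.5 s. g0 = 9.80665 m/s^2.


ve = Isp * g0 = 1221.5 * 9.80665 = 11978.822975 m/s
mass ratio = exp(dv/ve) = exp(435.5/11978.822975) = 1.03702478
m_prop = m_dry * (mr - 1) = 2339.3 * (1.03702478 - 1)
m_prop = 86.6121 kg

86.6121 kg


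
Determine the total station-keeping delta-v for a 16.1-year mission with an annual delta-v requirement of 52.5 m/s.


dV = rate * years = 52.5 * 16.1
dV = 845.2500 m/s

845.2500 m/s


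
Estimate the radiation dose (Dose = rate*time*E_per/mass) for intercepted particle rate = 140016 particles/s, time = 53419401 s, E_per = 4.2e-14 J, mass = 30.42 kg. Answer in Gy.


Total energy deposited = rate * time * E_per
  = 140016 * 53419401 * 4.2e-14 = 0.314142 J
Dose = E_total / mass = 0.314142 / 30.42
Dose = 0.01032682 Gy

0.0103 Gy


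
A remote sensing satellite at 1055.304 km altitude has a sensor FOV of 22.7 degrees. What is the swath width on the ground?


FOV = 22.7 deg = 0.3961897 rad
swath = 2 * alt * tan(FOV/2) = 2 * 1055.304 * tan(0.1980949)
swath = 2 * 1055.304 * 0.2007274
swath = 423.6568 km

423.6568 km


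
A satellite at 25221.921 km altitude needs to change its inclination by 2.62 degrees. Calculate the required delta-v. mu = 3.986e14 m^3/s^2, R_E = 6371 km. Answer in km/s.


r = 31592.9210 km = 3.1592921e+07 m
V = sqrt(mu/r) = 3552.0065 m/s
di = 2.62 deg = 0.04572763 rad
dV = 2*V*sin(di/2) = 2*3552.0065*sin(0.02286381)
dV = 162.4107 m/s = 0.1624107 km/s

0.1624 km/s


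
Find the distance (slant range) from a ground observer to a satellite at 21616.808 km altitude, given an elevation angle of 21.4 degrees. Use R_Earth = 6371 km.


h = 21616.808 km, el = 21.4 deg
d = -R_E*sin(el) + sqrt((R_E*sin(el))^2 + 2*R_E*h + h^2)
d = -6371.0000*sin(0.3735005) + sqrt((6371.0000*0.3648768)^2 + 2*6371.0000*21616.808 + 21616.808^2)
d = 25027.3656 km

25027.3656 km


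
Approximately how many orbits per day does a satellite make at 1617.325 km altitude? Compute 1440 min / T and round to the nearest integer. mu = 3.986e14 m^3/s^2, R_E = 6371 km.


r = 7.988325e+06 m
T = 2*pi*sqrt(r^3/mu) = 7105.5027 s = 118.4250 min
revs/day = 1440 / 118.4250 = 12.1596
Rounded: 12 revolutions per day

12 revolutions per day


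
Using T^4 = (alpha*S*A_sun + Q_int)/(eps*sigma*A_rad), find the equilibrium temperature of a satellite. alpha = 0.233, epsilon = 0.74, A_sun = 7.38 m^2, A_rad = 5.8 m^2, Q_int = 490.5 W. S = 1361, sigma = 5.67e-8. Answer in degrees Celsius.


Numerator = alpha*S*A_sun + Q_int = 0.233*1361*7.38 + 490.5 = 2830.7939 W
Denominator = eps*sigma*A_rad = 0.74*5.67e-8*5.8 = 2.433564e-07 W/K^4
T^4 = 1.1632297e+10 K^4
T = 328.4100 K = 55.2600 C

55.2600 degrees Celsius


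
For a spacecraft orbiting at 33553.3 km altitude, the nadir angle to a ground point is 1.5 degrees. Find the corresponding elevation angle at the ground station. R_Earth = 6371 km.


r = R_E + alt = 39924.3000 km
Law of sines in the satellite / Earth-center / ground-point triangle:
  sin(nadir)/R_E = sin(90 + el)/r  =>  cos(el) = (r/R_E)*sin(nadir)
cos(el) = (39924.3000 / 6371.0000) * sin(1.5 deg) = 0.1640396
el = arccos(0.1640396) = 80.5586 deg
(Earth-central angle = 90 - nadir - el = 7.9414 deg)

80.5586 degrees


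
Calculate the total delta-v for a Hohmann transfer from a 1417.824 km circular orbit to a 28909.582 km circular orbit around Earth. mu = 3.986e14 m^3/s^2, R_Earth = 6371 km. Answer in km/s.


r1 = 7788.8240 km = 7.788824e+06 m
r2 = 35280.5820 km = 3.5280582e+07 m
dv1 = sqrt(mu/r1)*(sqrt(2*r2/(r1+r2)) - 1) = 2002.8018 m/s
dv2 = sqrt(mu/r2)*(1 - sqrt(2*r1/(r1+r2))) = 1339.7798 m/s
total dv = |dv1| + |dv2| = 2002.8018 + 1339.7798 = 3342.5816 m/s = 3.3426 km/s

3.3426 km/s


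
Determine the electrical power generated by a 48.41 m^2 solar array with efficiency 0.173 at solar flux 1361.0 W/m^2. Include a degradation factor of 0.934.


P = area * eta * S * degradation
P = 48.41 * 0.173 * 1361.0 * 0.934
P = 10645.9933 W

10645.9933 W


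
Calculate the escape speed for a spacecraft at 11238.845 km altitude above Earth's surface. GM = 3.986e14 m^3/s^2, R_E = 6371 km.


r = 6371.0 + 11238.845 = 17609.8450 km = 1.7609845e+07 m
v_esc = sqrt(2*mu/r) = sqrt(2*3.986e14 / 1.7609845e+07)
v_esc = 6728.3082 m/s = 6.7283 km/s

6.7283 km/s


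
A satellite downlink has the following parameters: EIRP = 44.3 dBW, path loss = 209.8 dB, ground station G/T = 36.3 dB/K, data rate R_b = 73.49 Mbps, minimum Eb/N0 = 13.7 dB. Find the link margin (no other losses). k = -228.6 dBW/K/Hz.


C/N0 = EIRP - FSPL + G/T - k = 44.3 - 209.8 + 36.3 - (-228.6)
C/N0 = 99.4000 dB-Hz
R_b = 73.49 Mbps = 7.349e+07 bps -> 10*log10(R_b) = 78.6623 dB-Hz
Eb/N0 = C/N0 - 10*log10(R_b) = 99.4000 - 78.6623 = 20.7377 dB
Margin = Eb/N0 - Eb/N0_req = 20.7377 - 13.7 = 7.0377 dB (link closes)

7.0377 dB


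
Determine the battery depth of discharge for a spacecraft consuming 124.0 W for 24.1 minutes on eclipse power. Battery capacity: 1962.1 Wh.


E_used = P * t / 60 = 124.0 * 24.1 / 60 = 49.8067 Wh
DOD = E_used / E_total * 100 = 49.8067 / 1962.1 * 100
DOD = 2.5384 %

2.5384 %


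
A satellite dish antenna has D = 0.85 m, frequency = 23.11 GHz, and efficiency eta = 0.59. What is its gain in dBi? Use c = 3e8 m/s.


lambda = c/f = 3e8 / 2.311e+10 = 0.01298139 m
G = eta*(pi*D/lambda)^2 = 0.59*(pi*0.85/0.01298139)^2
G = 24965.8864 (linear)
G = 10*log10(24965.8864) = 43.9735 dBi

43.9735 dBi


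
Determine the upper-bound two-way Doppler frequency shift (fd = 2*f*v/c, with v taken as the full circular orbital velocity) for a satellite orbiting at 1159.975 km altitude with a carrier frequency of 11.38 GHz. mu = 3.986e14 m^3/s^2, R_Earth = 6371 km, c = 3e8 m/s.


r = 7.530975e+06 m
v = sqrt(mu/r) = 7275.1683 m/s (worst-case radial velocity)
f = 11.38 GHz = 1.138e+10 Hz
fd = 2*f*v/c = 2*1.138e+10*7275.1683/3.0e+08
fd = 551942.7680 Hz

551942.7680 Hz


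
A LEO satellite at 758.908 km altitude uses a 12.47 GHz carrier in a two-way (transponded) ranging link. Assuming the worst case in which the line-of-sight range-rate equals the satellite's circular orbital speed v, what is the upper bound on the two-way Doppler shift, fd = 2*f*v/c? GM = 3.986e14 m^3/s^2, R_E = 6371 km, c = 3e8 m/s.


r = 7.129908e+06 m
v = sqrt(mu/r) = 7476.9880 m/s (worst-case radial velocity)
f = 12.47 GHz = 1.247e+10 Hz
fd = 2*f*v/c = 2*1.247e+10*7476.9880/3.0e+08
fd = 621586.9365 Hz

621586.9365 Hz


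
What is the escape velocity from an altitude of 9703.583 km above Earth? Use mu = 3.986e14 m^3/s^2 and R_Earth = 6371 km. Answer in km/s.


r = 6371.0 + 9703.583 = 16074.5830 km = 1.6074583e+07 m
v_esc = sqrt(2*mu/r) = sqrt(2*3.986e14 / 1.6074583e+07)
v_esc = 7042.2881 m/s = 7.0423 km/s

7.0423 km/s


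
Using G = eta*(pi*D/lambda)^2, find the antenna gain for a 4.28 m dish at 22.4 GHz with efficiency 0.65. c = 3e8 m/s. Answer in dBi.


lambda = c/f = 3e8 / 2.24e+10 = 0.01339286 m
G = eta*(pi*D/lambda)^2 = 0.65*(pi*4.28/0.01339286)^2
G = 655170.2478 (linear)
G = 10*log10(655170.2478) = 58.1635 dBi

58.1635 dBi


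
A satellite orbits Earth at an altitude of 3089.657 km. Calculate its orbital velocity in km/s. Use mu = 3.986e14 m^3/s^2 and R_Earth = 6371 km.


r = R_E + alt = 6371.0 + 3089.657 = 9460.6570 km = 9.460657e+06 m
v = sqrt(mu/r) = sqrt(3.986e14 / 9.460657e+06) = 6490.9460 m/s = 6.4909 km/s

6.4909 km/s


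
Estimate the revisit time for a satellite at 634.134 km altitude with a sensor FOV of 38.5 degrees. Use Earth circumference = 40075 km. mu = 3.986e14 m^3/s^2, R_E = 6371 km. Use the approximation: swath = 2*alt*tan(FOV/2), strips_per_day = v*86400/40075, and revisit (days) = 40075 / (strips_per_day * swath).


swath = 2*634.134*tan(0.3359759) = 442.8990 km
v = sqrt(mu/r) = 7543.2834 m/s = 7.5433 km/s
strips/day = v*86400/40075 = 7.5433*86400/40075 = 16.2630
coverage/day = strips * swath = 16.2630 * 442.8990 = 7202.8662 km
revisit = 40075 / 7202.8662 = 5.5638 days

5.5638 days


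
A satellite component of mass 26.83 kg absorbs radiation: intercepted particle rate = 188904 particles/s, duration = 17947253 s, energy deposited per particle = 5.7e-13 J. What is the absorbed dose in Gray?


Total energy deposited = rate * time * E_per
  = 188904 * 17947253 * 5.7e-13 = 1.9325 J
Dose = E_total / mass = 1.9325 / 26.83
Dose = 0.07202667 Gy

0.0720 Gy


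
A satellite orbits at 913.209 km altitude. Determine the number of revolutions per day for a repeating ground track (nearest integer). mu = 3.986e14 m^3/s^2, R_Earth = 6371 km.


r = 7.284209e+06 m
T = 2*pi*sqrt(r^3/mu) = 6187.0670 s = 103.1178 min
revs/day = 1440 / 103.1178 = 13.9646
Rounded: 14 revolutions per day

14 revolutions per day


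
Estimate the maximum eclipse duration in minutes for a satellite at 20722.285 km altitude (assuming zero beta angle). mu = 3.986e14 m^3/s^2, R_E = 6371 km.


r = 27093.2850 km
T = 739.6946 min
Eclipse fraction = arcsin(R_E/r)/pi = arcsin(6371.0000/27093.2850)/pi
= arcsin(0.2351505)/pi = 0.07555831
Eclipse duration = 0.07555831 * 739.6946 = 55.8901 min

55.8901 minutes


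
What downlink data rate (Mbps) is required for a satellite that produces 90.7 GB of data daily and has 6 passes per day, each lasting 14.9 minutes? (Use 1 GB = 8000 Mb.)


total contact time = 6 * 14.9 * 60 = 5364.0000 s
data = 90.7 GB = 725600.0000 Mb
rate = 725600.0000 / 5364.0000 = 135.2722 Mbps

135.2722 Mbps


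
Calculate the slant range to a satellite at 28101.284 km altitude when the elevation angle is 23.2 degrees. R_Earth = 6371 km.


h = 28101.284 km, el = 23.2 deg
d = -R_E*sin(el) + sqrt((R_E*sin(el))^2 + 2*R_E*h + h^2)
d = -6371.0000*sin(0.4049164) + sqrt((6371.0000*0.3939419)^2 + 2*6371.0000*28101.284 + 28101.284^2)
d = 31461.4757 km

31461.4757 km


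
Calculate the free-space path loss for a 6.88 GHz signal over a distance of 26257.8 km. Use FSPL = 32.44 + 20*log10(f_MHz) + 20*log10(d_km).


f = 6.88 GHz = 6880.0000 MHz
d = 26257.8 km
FSPL = 32.44 + 20*log10(6880.0000) + 20*log10(26257.8)
FSPL = 32.44 + 76.7518 + 88.3852
FSPL = 197.5769 dB

197.5769 dB


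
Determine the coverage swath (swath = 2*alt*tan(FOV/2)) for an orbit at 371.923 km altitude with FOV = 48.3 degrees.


FOV = 48.3 deg = 0.842994 rad
swath = 2 * alt * tan(FOV/2) = 2 * 371.923 * tan(0.421497)
swath = 2 * 371.923 * 0.4483693
swath = 333.5177 km

333.5177 km


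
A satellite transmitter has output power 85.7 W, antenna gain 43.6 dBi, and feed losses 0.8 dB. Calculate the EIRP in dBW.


Pt = 85.7 W = 19.3298 dBW
EIRP = Pt_dBW + Gt - losses = 19.3298 + 43.6 - 0.8 = 62.1298 dBW

62.1298 dBW


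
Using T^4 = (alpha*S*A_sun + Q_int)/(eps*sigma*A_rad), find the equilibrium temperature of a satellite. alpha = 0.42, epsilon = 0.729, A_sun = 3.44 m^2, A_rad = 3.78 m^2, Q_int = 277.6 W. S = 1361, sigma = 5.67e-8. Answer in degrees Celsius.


Numerator = alpha*S*A_sun + Q_int = 0.42*1361*3.44 + 277.6 = 2243.9728 W
Denominator = eps*sigma*A_rad = 0.729*5.67e-8*3.78 = 1.5624365e-07 W/K^4
T^4 = 1.4362009e+10 K^4
T = 346.1815 K = 73.0315 C

73.0315 degrees Celsius


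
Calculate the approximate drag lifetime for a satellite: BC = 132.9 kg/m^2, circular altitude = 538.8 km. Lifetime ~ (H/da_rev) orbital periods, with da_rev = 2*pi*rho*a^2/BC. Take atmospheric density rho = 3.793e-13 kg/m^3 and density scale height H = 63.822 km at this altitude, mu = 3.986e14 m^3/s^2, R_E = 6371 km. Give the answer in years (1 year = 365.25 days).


a = R_E + alt = 6909.8000 km = 6.9098e+06 m
da_rev = 2*pi*rho*a^2/BC = 2*pi*3.793e-13*(6.9098e+06)^2/132.9 = 0.856187109 m per revolution
N = H/da_rev = 63822.0000 m / 0.856187109 m = 74542.1174 revolutions
P = 2*pi*sqrt(a^3/mu) = 5716.2266 s
lifetime = N*P = 74542.1174 * 5716.2266 = 4.2609963e+08 s = 4931.7087 days
years = 4931.7087 / 365.25 = 13.5023 years

13.5023 years


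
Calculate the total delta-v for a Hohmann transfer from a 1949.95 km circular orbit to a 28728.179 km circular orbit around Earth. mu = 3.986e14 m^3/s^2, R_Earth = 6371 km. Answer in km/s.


r1 = 8320.9500 km = 8.32095e+06 m
r2 = 35099.1790 km = 3.5099179e+07 m
dv1 = sqrt(mu/r1)*(sqrt(2*r2/(r1+r2)) - 1) = 1879.1408 m/s
dv2 = sqrt(mu/r2)*(1 - sqrt(2*r1/(r1+r2))) = 1283.6278 m/s
total dv = |dv1| + |dv2| = 1879.1408 + 1283.6278 = 3162.7686 m/s = 3.1628 km/s

3.1628 km/s


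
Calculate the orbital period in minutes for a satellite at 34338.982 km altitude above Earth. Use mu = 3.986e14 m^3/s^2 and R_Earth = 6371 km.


r = 40709.9820 km = 4.0709982e+07 m
T = 2*pi*sqrt(r^3/mu) = 2*pi*sqrt(6.746876e+22 / 3.986e14)
T = 81745.2614 s = 1362.4210 min

1362.4210 minutes


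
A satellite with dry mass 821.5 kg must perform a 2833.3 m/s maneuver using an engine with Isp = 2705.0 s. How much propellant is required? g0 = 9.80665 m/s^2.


ve = Isp * g0 = 2705.0 * 9.80665 = 26526.988250 m/s
mass ratio = exp(dv/ve) = exp(2833.3/26526.988250) = 1.11272082
m_prop = m_dry * (mr - 1) = 821.5 * (1.11272082 - 1)
m_prop = 92.6002 kg

92.6002 kg


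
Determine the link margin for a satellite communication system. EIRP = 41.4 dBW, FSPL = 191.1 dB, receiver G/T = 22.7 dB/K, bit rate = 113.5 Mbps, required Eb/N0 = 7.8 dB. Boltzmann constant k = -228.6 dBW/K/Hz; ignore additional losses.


C/N0 = EIRP - FSPL + G/T - k = 41.4 - 191.1 + 22.7 - (-228.6)
C/N0 = 101.6000 dB-Hz
R_b = 113.5 Mbps = 1.135e+08 bps -> 10*log10(R_b) = 80.5500 dB-Hz
Eb/N0 = C/N0 - 10*log10(R_b) = 101.6000 - 80.5500 = 21.0500 dB
Margin = Eb/N0 - Eb/N0_req = 21.0500 - 7.8 = 13.2500 dB (link closes)

13.2500 dB


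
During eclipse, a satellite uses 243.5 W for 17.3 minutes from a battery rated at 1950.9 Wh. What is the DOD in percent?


E_used = P * t / 60 = 243.5 * 17.3 / 60 = 70.2092 Wh
DOD = E_used / E_total * 100 = 70.2092 / 1950.9 * 100
DOD = 3.5988 %

3.5988 %


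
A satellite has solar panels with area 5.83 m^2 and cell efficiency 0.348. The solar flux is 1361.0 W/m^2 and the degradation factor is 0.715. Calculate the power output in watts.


P = area * eta * S * degradation
P = 5.83 * 0.348 * 1361.0 * 0.715
P = 1974.2946 W

1974.2946 W


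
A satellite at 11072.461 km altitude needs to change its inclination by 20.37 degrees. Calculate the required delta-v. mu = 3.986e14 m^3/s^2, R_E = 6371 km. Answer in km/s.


r = 17443.4610 km = 1.7443461e+07 m
V = sqrt(mu/r) = 4780.2688 m/s
di = 20.37 deg = 0.3555236 rad
dV = 2*V*sin(di/2) = 2*4780.2688*sin(0.1777618)
dV = 1690.5619 m/s = 1.6906 km/s

1.6906 km/s


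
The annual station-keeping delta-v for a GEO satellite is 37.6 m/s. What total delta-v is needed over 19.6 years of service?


dV = rate * years = 37.6 * 19.6
dV = 736.9600 m/s

736.9600 m/s


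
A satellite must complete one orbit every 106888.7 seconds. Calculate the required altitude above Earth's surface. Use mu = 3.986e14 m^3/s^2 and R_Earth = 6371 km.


T = 106888.7 s
r = (mu*T^2/(4*pi^2))^(1/3) = (3.986e14 * 106888.7^2 / (4*pi^2))^(1/3)
r = 4.8679605e+07 m = 48679.6054 km
alt = r - R_E = 48679.6054 - 6371 = 42308.6054 km

42308.6054 km


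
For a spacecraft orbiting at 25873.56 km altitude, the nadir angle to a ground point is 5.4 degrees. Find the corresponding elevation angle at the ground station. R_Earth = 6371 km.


r = R_E + alt = 32244.5600 km
Law of sines in the satellite / Earth-center / ground-point triangle:
  sin(nadir)/R_E = sin(90 + el)/r  =>  cos(el) = (r/R_E)*sin(nadir)
cos(el) = (32244.5600 / 6371.0000) * sin(5.4 deg) = 0.4762959
el = arccos(0.4762959) = 61.5562 deg
(Earth-central angle = 90 - nadir - el = 23.0438 deg)

61.5562 degrees


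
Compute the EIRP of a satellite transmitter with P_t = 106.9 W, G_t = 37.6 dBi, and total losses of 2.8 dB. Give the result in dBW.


Pt = 106.9 W = 20.2898 dBW
EIRP = Pt_dBW + Gt - losses = 20.2898 + 37.6 - 2.8 = 55.0898 dBW

55.0898 dBW


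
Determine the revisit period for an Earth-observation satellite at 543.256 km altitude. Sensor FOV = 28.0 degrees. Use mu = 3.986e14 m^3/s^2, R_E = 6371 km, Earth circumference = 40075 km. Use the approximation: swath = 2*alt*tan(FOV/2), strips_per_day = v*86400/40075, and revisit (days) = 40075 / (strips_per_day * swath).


swath = 2*543.256*tan(0.2443461) = 270.8979 km
v = sqrt(mu/r) = 7592.6944 m/s = 7.5927 km/s
strips/day = v*86400/40075 = 7.5927*86400/40075 = 16.3695
coverage/day = strips * swath = 16.3695 * 270.8979 = 4434.4700 km
revisit = 40075 / 4434.4700 = 9.0372 days

9.0372 days


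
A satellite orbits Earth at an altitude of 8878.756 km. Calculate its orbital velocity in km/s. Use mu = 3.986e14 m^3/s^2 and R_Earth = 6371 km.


r = R_E + alt = 6371.0 + 8878.756 = 15249.7560 km = 1.5249756e+07 m
v = sqrt(mu/r) = sqrt(3.986e14 / 1.5249756e+07) = 5112.5457 m/s = 5.1125 km/s

5.1125 km/s


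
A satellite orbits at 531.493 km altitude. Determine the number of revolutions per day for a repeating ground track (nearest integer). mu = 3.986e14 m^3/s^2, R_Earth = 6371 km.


r = 6.902493e+06 m
T = 2*pi*sqrt(r^3/mu) = 5707.1618 s = 95.1194 min
revs/day = 1440 / 95.1194 = 15.1389
Rounded: 15 revolutions per day

15 revolutions per day


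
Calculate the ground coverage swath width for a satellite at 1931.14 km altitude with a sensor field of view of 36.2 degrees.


FOV = 36.2 deg = 0.6318092 rad
swath = 2 * alt * tan(FOV/2) = 2 * 1931.14 * tan(0.3159046)
swath = 2 * 1931.14 * 0.3268504
swath = 1262.3877 km

1262.3877 km


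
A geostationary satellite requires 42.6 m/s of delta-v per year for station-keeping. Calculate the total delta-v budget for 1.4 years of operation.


dV = rate * years = 42.6 * 1.4
dV = 59.6400 m/s

59.6400 m/s


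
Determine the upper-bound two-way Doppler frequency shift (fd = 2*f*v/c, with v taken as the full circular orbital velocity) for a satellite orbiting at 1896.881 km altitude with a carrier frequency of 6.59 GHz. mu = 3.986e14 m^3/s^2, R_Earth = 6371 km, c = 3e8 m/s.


r = 8.267881e+06 m
v = sqrt(mu/r) = 6943.3897 m/s (worst-case radial velocity)
f = 6.59 GHz = 6.59e+09 Hz
fd = 2*f*v/c = 2*6.59e+09*6943.3897/3.0e+08
fd = 305046.2526 Hz

305046.2526 Hz


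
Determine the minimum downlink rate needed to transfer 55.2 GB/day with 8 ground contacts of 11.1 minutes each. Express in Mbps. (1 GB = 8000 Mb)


total contact time = 8 * 11.1 * 60 = 5328.0000 s
data = 55.2 GB = 441600.0000 Mb
rate = 441600.0000 / 5328.0000 = 82.8829 Mbps

82.8829 Mbps


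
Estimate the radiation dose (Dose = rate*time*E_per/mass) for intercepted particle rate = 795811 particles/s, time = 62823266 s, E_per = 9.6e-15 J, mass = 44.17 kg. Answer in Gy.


Total energy deposited = rate * time * E_per
  = 795811 * 62823266 * 9.6e-15 = 0.4799563 J
Dose = E_total / mass = 0.4799563 / 44.17
Dose = 0.01086611 Gy

0.0109 Gy


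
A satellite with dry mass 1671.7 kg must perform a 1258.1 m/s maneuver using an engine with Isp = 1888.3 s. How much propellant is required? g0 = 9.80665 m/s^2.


ve = Isp * g0 = 1888.3 * 9.80665 = 18517.897195 m/s
mass ratio = exp(dv/ve) = exp(1258.1/18517.897195) = 1.07030075
m_prop = m_dry * (mr - 1) = 1671.7 * (1.07030075 - 1)
m_prop = 117.5218 kg

117.5218 kg


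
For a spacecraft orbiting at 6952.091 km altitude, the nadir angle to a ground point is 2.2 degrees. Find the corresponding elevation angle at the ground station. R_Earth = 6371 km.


r = R_E + alt = 13323.0910 km
Law of sines in the satellite / Earth-center / ground-point triangle:
  sin(nadir)/R_E = sin(90 + el)/r  =>  cos(el) = (r/R_E)*sin(nadir)
cos(el) = (13323.0910 / 6371.0000) * sin(2.2 deg) = 0.08027692
el = arccos(0.08027692) = 85.3955 deg
(Earth-central angle = 90 - nadir - el = 2.4045 deg)

85.3955 degrees


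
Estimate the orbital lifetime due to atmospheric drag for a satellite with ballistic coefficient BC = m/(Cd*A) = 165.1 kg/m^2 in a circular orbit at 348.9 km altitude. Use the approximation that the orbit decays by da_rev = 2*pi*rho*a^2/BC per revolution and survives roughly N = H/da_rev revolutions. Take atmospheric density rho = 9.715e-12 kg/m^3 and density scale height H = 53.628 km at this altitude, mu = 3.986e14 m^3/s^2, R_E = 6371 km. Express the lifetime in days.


a = R_E + alt = 6719.9000 km = 6.7199e+06 m
da_rev = 2*pi*rho*a^2/BC = 2*pi*9.715e-12*(6.7199e+06)^2/165.1 = 16.695569 m per revolution
N = H/da_rev = 53628.0000 m / 16.695569 m = 3212.1098 revolutions
P = 2*pi*sqrt(a^3/mu) = 5482.2071 s
lifetime = N*P = 3212.1098 * 5482.2071 = 1.7609451e+07 s = 203.8131 days

203.8131 days


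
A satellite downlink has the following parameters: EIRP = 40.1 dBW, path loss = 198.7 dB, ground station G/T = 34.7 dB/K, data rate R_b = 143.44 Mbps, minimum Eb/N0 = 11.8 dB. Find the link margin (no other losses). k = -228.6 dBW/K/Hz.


C/N0 = EIRP - FSPL + G/T - k = 40.1 - 198.7 + 34.7 - (-228.6)
C/N0 = 104.7000 dB-Hz
R_b = 143.44 Mbps = 1.4344e+08 bps -> 10*log10(R_b) = 81.5667 dB-Hz
Eb/N0 = C/N0 - 10*log10(R_b) = 104.7000 - 81.5667 = 23.1333 dB
Margin = Eb/N0 - Eb/N0_req = 23.1333 - 11.8 = 11.3333 dB (link closes)

11.3333 dB


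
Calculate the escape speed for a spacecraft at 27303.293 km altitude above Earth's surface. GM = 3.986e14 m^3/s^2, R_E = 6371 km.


r = 6371.0 + 27303.293 = 33674.2930 km = 3.3674293e+07 m
v_esc = sqrt(2*mu/r) = sqrt(2*3.986e14 / 3.3674293e+07)
v_esc = 4865.5776 m/s = 4.8656 km/s

4.8656 km/s


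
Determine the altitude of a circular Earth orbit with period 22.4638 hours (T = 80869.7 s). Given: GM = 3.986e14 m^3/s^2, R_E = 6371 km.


T = 80869.7 s
r = (mu*T^2/(4*pi^2))^(1/3) = (3.986e14 * 80869.7^2 / (4*pi^2))^(1/3)
r = 4.0418768e+07 m = 40418.7682 km
alt = r - R_E = 40418.7682 - 6371 = 34047.7682 km

34047.7682 km


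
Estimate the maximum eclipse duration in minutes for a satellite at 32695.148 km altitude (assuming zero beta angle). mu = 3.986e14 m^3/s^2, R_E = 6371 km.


r = 39066.1480 km
T = 1280.7397 min
Eclipse fraction = arcsin(R_E/r)/pi = arcsin(6371.0000/39066.1480)/pi
= arcsin(0.1630824)/pi = 0.05214363
Eclipse duration = 0.05214363 * 1280.7397 = 66.7824 min

66.7824 minutes


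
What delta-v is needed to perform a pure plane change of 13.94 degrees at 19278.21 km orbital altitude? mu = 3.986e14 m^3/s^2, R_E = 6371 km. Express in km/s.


r = 25649.2100 km = 2.564921e+07 m
V = sqrt(mu/r) = 3942.1364 m/s
di = 13.94 deg = 0.2432989 rad
dV = 2*V*sin(di/2) = 2*3942.1364*sin(0.1216494)
dV = 956.7536 m/s = 0.9567536 km/s

0.9568 km/s


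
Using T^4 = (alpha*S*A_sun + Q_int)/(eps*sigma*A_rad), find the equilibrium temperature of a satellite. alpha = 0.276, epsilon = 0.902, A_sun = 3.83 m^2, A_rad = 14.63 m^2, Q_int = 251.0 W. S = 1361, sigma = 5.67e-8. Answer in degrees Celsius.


Numerator = alpha*S*A_sun + Q_int = 0.276*1361*3.83 + 251.0 = 1689.6859 W
Denominator = eps*sigma*A_rad = 0.902*5.67e-8*14.63 = 7.4822794e-07 W/K^4
T^4 = 2.2582502e+09 K^4
T = 217.9932 K = -55.1568 C

-55.1568 degrees Celsius


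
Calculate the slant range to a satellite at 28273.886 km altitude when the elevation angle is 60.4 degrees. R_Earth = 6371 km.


h = 28273.886 km, el = 60.4 deg
d = -R_E*sin(el) + sqrt((R_E*sin(el))^2 + 2*R_E*h + h^2)
d = -6371.0000*sin(1.0542) + sqrt((6371.0000*0.8694949)^2 + 2*6371.0000*28273.886 + 28273.886^2)
d = 28962.1162 km

28962.1162 km


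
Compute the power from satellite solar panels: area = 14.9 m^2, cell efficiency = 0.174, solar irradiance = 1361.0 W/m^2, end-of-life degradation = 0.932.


P = area * eta * S * degradation
P = 14.9 * 0.174 * 1361.0 * 0.932
P = 3288.5887 W

3288.5887 W


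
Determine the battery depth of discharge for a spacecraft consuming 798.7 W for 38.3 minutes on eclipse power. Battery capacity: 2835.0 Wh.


E_used = P * t / 60 = 798.7 * 38.3 / 60 = 509.8368 Wh
DOD = E_used / E_total * 100 = 509.8368 / 2835.0 * 100
DOD = 17.9837 %

17.9837 %


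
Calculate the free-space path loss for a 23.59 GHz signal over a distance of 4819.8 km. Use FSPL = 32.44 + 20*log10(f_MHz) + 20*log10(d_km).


f = 23.59 GHz = 23590.0000 MHz
d = 4819.8 km
FSPL = 32.44 + 20*log10(23590.0000) + 20*log10(4819.8)
FSPL = 32.44 + 87.4546 + 73.6606
FSPL = 193.5551 dB

193.5551 dB


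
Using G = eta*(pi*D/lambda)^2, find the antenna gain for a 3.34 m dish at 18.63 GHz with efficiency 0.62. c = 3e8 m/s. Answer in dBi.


lambda = c/f = 3e8 / 1.863e+10 = 0.01610306 m
G = eta*(pi*D/lambda)^2 = 0.62*(pi*3.34/0.01610306)^2
G = 263249.5084 (linear)
G = 10*log10(263249.5084) = 54.2037 dBi

54.2037 dBi


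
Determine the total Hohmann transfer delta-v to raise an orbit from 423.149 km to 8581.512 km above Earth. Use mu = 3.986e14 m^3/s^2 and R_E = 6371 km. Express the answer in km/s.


r1 = 6794.1490 km = 6.794149e+06 m
r2 = 14952.5120 km = 1.4952512e+07 m
dv1 = sqrt(mu/r1)*(sqrt(2*r2/(r1+r2)) - 1) = 1322.5674 m/s
dv2 = sqrt(mu/r2)*(1 - sqrt(2*r1/(r1+r2))) = 1081.8190 m/s
total dv = |dv1| + |dv2| = 1322.5674 + 1081.8190 = 2404.3863 m/s = 2.4044 km/s

2.4044 km/s


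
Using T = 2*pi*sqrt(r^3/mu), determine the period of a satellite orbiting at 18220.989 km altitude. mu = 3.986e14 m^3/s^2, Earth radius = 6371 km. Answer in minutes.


r = 24591.9890 km = 2.4591989e+07 m
T = 2*pi*sqrt(r^3/mu) = 2*pi*sqrt(1.4872397e+22 / 3.986e14)
T = 38379.7114 s = 639.6619 min

639.6619 minutes


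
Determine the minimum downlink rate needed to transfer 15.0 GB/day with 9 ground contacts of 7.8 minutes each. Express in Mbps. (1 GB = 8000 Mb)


total contact time = 9 * 7.8 * 60 = 4212.0000 s
data = 15.0 GB = 120000.0000 Mb
rate = 120000.0000 / 4212.0000 = 28.4900 Mbps

28.4900 Mbps


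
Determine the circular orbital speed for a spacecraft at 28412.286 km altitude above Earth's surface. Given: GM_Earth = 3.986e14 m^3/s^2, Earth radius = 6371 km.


r = R_E + alt = 6371.0 + 28412.286 = 34783.2860 km = 3.4783286e+07 m
v = sqrt(mu/r) = sqrt(3.986e14 / 3.4783286e+07) = 3385.1923 m/s = 3.3852 km/s

3.3852 km/s


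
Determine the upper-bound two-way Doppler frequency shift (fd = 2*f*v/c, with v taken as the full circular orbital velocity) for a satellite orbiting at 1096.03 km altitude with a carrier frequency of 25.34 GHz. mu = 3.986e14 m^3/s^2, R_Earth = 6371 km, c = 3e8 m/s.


r = 7.46703e+06 m
v = sqrt(mu/r) = 7306.2529 m/s (worst-case radial velocity)
f = 25.34 GHz = 2.534e+10 Hz
fd = 2*f*v/c = 2*2.534e+10*7306.2529/3.0e+08
fd = 1.2342697e+06 Hz

1.2343e+06 Hz


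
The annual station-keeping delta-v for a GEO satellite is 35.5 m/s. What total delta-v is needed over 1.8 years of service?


dV = rate * years = 35.5 * 1.8
dV = 63.9000 m/s

63.9000 m/s


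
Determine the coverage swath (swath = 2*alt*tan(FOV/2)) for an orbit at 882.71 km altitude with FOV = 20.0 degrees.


FOV = 20.0 deg = 0.3490659 rad
swath = 2 * alt * tan(FOV/2) = 2 * 882.71 * tan(0.1745329)
swath = 2 * 882.71 * 0.176327
swath = 311.2912 km

311.2912 km


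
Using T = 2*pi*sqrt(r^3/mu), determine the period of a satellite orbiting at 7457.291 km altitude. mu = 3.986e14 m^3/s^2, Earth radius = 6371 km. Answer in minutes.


r = 13828.2910 km = 1.3828291e+07 m
T = 2*pi*sqrt(r^3/mu) = 2*pi*sqrt(2.6442684e+21 / 3.986e14)
T = 16183.1845 s = 269.7197 min

269.7197 minutes


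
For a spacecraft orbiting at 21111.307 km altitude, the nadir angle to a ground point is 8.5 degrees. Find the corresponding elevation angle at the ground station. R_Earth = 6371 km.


r = R_E + alt = 27482.3070 km
Law of sines in the satellite / Earth-center / ground-point triangle:
  sin(nadir)/R_E = sin(90 + el)/r  =>  cos(el) = (r/R_E)*sin(nadir)
cos(el) = (27482.3070 / 6371.0000) * sin(8.5 deg) = 0.6375991
el = arccos(0.6375991) = 50.3870 deg
(Earth-central angle = 90 - nadir - el = 31.1130 deg)

50.3870 degrees


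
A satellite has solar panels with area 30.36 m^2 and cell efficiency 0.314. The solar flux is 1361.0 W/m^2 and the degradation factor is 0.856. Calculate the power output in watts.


P = area * eta * S * degradation
P = 30.36 * 0.314 * 1361.0 * 0.856
P = 11106.1441 W

11106.1441 W


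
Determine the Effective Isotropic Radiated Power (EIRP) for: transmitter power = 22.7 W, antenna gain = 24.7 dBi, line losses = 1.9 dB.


Pt = 22.7 W = 13.5603 dBW
EIRP = Pt_dBW + Gt - losses = 13.5603 + 24.7 - 1.9 = 36.3603 dBW

36.3603 dBW


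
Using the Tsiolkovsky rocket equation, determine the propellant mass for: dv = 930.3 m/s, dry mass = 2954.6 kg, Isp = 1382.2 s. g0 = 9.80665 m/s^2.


ve = Isp * g0 = 1382.2 * 9.80665 = 13554.751630 m/s
mass ratio = exp(dv/ve) = exp(930.3/13554.751630) = 1.07104281
m_prop = m_dry * (mr - 1) = 2954.6 * (1.07104281 - 1)
m_prop = 209.9031 kg

209.9031 kg


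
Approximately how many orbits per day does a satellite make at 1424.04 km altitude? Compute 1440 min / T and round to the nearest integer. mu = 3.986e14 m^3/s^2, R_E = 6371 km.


r = 7.79504e+06 m
T = 2*pi*sqrt(r^3/mu) = 6849.1826 s = 114.1530 min
revs/day = 1440 / 114.1530 = 12.6146
Rounded: 13 revolutions per day

13 revolutions per day


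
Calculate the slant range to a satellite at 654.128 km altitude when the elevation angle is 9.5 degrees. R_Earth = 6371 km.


h = 654.128 km, el = 9.5 deg
d = -R_E*sin(el) + sqrt((R_E*sin(el))^2 + 2*R_E*h + h^2)
d = -6371.0000*sin(0.1658063) + sqrt((6371.0000*0.1650476)^2 + 2*6371.0000*654.128 + 654.128^2)
d = 2089.8943 km

2089.8943 km


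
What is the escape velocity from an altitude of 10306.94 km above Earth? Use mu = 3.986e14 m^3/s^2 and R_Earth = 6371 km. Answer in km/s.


r = 6371.0 + 10306.94 = 16677.9400 km = 1.667794e+07 m
v_esc = sqrt(2*mu/r) = sqrt(2*3.986e14 / 1.667794e+07)
v_esc = 6913.7304 m/s = 6.9137 km/s

6.9137 km/s


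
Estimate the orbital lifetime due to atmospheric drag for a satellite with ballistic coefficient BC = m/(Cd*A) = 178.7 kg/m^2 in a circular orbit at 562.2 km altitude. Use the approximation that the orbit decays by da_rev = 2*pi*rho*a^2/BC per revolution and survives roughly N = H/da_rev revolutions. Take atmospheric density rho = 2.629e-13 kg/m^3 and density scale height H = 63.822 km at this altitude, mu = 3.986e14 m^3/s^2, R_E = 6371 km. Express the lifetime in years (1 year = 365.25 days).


a = R_E + alt = 6933.2000 km = 6.9332e+06 m
da_rev = 2*pi*rho*a^2/BC = 2*pi*2.629e-13*(6.9332e+06)^2/178.7 = 0.4443379 m per revolution
N = H/da_rev = 63822.0000 m / 0.4443379 m = 143633.9325 revolutions
P = 2*pi*sqrt(a^3/mu) = 5745.2881 s
lifetime = N*P = 143633.9325 * 5745.2881 = 8.2521833e+08 s = 9551.1380 days
years = 9551.1380 / 365.25 = 26.1496 years

26.1496 years


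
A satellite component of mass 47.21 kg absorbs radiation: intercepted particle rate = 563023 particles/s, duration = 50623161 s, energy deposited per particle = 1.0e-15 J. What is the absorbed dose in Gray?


Total energy deposited = rate * time * E_per
  = 563023 * 50623161 * 1.0e-15 = 0.028502 J
Dose = E_total / mass = 0.028502 / 47.21
Dose = 6.0372811e-04 Gy

6.0373e-04 Gy


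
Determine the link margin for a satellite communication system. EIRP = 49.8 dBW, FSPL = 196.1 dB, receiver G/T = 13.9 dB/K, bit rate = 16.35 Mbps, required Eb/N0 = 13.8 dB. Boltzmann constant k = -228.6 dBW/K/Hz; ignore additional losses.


C/N0 = EIRP - FSPL + G/T - k = 49.8 - 196.1 + 13.9 - (-228.6)
C/N0 = 96.2000 dB-Hz
R_b = 16.35 Mbps = 1.635e+07 bps -> 10*log10(R_b) = 72.1352 dB-Hz
Eb/N0 = C/N0 - 10*log10(R_b) = 96.2000 - 72.1352 = 24.0648 dB
Margin = Eb/N0 - Eb/N0_req = 24.0648 - 13.8 = 10.2648 dB (link closes)

10.2648 dB


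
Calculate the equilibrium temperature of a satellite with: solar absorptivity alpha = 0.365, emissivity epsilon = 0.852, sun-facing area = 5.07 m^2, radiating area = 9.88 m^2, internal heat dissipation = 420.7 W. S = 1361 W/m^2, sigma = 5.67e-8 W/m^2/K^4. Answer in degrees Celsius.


Numerator = alpha*S*A_sun + Q_int = 0.365*1361*5.07 + 420.7 = 2939.2985 W
Denominator = eps*sigma*A_rad = 0.852*5.67e-8*9.88 = 4.7728699e-07 W/K^4
T^4 = 6.1583462e+09 K^4
T = 280.1341 K = 6.9841 C

6.9841 degrees Celsius


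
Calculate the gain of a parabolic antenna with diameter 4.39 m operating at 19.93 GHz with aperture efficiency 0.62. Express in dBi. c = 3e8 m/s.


lambda = c/f = 3e8 / 1.993e+10 = 0.01505268 m
G = eta*(pi*D/lambda)^2 = 0.62*(pi*4.39/0.01505268)^2
G = 520466.2389 (linear)
G = 10*log10(520466.2389) = 57.1639 dBi

57.1639 dBi


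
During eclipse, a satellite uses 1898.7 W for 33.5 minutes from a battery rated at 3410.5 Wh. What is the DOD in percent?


E_used = P * t / 60 = 1898.7 * 33.5 / 60 = 1060.1075 Wh
DOD = E_used / E_total * 100 = 1060.1075 / 3410.5 * 100
DOD = 31.0836 %

31.0836 %


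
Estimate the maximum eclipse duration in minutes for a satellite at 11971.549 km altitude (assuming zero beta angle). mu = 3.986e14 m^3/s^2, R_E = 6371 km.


r = 18342.5490 km
T = 412.0496 min
Eclipse fraction = arcsin(R_E/r)/pi = arcsin(6371.0000/18342.5490)/pi
= arcsin(0.3473345)/pi = 0.1129132
Eclipse duration = 0.1129132 * 412.0496 = 46.5258 min

46.5258 minutes


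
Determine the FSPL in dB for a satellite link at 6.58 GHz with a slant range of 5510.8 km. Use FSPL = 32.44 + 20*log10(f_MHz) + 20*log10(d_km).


f = 6.58 GHz = 6580.0000 MHz
d = 5510.8 km
FSPL = 32.44 + 20*log10(6580.0000) + 20*log10(5510.8)
FSPL = 32.44 + 76.3645 + 74.8243
FSPL = 183.6288 dB

183.6288 dB
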